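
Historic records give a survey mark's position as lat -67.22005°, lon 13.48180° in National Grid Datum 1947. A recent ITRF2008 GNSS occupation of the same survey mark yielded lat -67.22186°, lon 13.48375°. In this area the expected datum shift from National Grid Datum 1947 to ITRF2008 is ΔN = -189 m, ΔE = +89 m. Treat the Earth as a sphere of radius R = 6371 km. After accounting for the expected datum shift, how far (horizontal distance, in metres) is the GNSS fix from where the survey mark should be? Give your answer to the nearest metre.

Observed coordinate differences: Δφ = -0.00181°, Δλ = +0.00195°.
Converting to metres (1° lat = 111195 m, cos φ = 0.387193): observed ΔN = -201.3 m, observed ΔE = 84.0 m.
Subtracting the expected shift leaves a residual of -201.3 − (-189) = -12.3 m north and 84.0 − (89) = -5.0 m east.
Residual distance = √((-12.3)² + (-5.0)²) = 13.3 m.

13 m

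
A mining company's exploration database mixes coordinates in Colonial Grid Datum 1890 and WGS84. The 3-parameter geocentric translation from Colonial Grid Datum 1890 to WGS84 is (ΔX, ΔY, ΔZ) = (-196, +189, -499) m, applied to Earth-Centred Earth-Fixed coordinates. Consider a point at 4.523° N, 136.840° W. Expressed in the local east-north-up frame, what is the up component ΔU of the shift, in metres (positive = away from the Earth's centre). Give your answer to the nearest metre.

ΔU = -26 m

At φ = 4.523°, λ = -136.840°: sin φ = 0.078859, cos φ = 0.996886, sin λ = -0.684038, cos λ = -0.729446.
ΔU = cos φ cos λ·ΔX + cos φ sin λ·ΔY + sin φ·ΔZ = (0.996886)(-0.729446)(-196) + (0.996886)(-0.684038)(189) + (0.078859)(-499) = -25.71 m.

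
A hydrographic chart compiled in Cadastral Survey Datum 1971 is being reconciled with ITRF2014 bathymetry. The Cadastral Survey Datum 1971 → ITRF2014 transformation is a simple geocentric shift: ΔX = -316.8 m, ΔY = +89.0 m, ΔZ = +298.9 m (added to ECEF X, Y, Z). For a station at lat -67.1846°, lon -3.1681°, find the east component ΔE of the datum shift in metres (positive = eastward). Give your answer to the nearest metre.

ΔE = 71 m

At φ = -67.1846°, λ = -3.1681°: sin φ = -0.921759, cos φ = 0.387763, sin λ = -0.055266, cos λ = 0.998472.
ΔE = −sin λ·ΔX + cos λ·ΔY = −(-0.055266)·(-316.8) + (0.998472)·(89.0) = 71.36 m.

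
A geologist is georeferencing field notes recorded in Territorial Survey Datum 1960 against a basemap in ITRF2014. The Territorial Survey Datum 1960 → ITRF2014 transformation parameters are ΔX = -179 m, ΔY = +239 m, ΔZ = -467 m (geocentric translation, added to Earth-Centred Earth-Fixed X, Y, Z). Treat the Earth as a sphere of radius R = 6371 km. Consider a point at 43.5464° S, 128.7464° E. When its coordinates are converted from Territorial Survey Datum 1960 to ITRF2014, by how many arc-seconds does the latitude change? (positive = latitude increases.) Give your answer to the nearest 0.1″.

Δφ = -4.3″

sin φ = -0.688942, cos φ = 0.724817, sin λ = 0.779924, cos λ = -0.625874.
North component: ΔN = −sin φ cos λ·ΔX − sin φ sin λ·ΔY + cos φ·ΔZ = −(-0.688942)(-0.625874)(-179) − (-0.688942)(0.779924)(239) + (0.724817)(-467) = -132.89 m.
1° of latitude spans πR/180 = 111195 m, so Δφ = -132.89 / 111195 × 3600 = -4.302″.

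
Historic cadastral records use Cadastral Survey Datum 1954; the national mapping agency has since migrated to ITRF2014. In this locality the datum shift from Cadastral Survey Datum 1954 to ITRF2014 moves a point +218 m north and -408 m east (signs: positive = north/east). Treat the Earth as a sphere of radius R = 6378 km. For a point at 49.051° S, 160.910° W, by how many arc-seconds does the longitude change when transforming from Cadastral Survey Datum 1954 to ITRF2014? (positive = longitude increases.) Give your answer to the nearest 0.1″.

At latitude -49.051°, cos φ = 0.655387.
One radian of longitude at latitude φ spans R cos φ, so Δλ = ΔE / (R cos φ) = -408.0 / (6378000 × 0.655387) = -9.7606e-05 rad = -20.133″.

Δλ = -20.1″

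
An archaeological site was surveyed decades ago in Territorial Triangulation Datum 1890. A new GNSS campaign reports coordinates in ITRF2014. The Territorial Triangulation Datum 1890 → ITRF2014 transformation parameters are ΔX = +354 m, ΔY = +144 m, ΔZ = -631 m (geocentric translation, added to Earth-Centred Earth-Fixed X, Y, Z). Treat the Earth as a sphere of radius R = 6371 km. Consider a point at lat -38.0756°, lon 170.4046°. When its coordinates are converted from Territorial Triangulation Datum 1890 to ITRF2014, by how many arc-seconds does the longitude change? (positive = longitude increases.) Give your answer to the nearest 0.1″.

sin φ = -0.616701, cos φ = 0.787198, sin λ = 0.166690, cos λ = -0.986009.
East component: ΔE = −sin λ·ΔX + cos λ·ΔY = −(0.166690)(354) + (-0.986009)(144) = -200.99 m.
1° of latitude spans πR/180 = 111195 m; at latitude φ, 1° of longitude spans that × cos φ = 87532.4 m, so Δλ = -200.99 / 87532.4 × 3600 = -8.266″.

Δλ = -8.3″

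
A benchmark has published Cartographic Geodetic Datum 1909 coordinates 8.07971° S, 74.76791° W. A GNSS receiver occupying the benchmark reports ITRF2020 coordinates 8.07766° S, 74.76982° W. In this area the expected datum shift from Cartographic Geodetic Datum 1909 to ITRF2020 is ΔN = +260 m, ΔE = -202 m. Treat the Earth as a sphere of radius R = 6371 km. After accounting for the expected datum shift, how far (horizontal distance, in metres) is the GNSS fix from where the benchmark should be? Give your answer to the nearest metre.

Observed coordinate differences: Δφ = +0.00205°, Δλ = -0.00191°.
Converting to metres (1° lat = 111195 m, cos φ = 0.990073): observed ΔN = 227.9 m, observed ΔE = -210.3 m.
Subtracting the expected shift leaves a residual of 227.9 − (260) = -32.1 m north and -210.3 − (-202) = -8.3 m east.
Residual distance = √((-32.1)² + (-8.3)²) = 33.1 m.

33 m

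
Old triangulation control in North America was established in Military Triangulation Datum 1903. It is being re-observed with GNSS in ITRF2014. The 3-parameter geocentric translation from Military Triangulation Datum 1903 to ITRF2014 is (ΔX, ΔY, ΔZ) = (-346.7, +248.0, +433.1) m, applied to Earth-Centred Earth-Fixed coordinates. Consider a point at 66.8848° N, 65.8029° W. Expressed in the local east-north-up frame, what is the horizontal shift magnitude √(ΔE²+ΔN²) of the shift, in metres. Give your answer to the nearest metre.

At φ = 66.8848°, λ = -65.8029°: sin φ = 0.919717, cos φ = 0.392581, sin λ = -0.912141, cos λ = 0.409877.
ΔE = −sin λ·ΔX + cos λ·ΔY = −(-0.912141)·(-346.7) + (0.409877)·(248.0) = -214.59 m.
ΔN = −sin φ cos λ·ΔX − sin φ sin λ·ΔY + cos φ·ΔZ = −(0.919717)(0.409877)(-346.7) − (0.919717)(-0.912141)(248.0) + (0.392581)(433.1) = 508.77 m.
Horizontal magnitude = √(ΔE² + ΔN²) = √((-214.59)² + 508.77²) = 552.18 m.

552 m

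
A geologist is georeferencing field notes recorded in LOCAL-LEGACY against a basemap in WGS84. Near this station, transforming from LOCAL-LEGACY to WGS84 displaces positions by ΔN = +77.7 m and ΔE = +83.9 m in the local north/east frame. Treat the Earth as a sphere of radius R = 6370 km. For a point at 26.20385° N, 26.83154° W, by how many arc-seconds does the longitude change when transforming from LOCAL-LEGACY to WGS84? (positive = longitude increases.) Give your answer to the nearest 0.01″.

Δλ = 3.03″

At latitude 26.20385°, cos φ = 0.897229.
One radian of longitude at latitude φ spans R cos φ, so Δλ = ΔE / (R cos φ) = 83.9 / (6370000 × 0.897229) = 1.4680e-05 rad = 3.028″.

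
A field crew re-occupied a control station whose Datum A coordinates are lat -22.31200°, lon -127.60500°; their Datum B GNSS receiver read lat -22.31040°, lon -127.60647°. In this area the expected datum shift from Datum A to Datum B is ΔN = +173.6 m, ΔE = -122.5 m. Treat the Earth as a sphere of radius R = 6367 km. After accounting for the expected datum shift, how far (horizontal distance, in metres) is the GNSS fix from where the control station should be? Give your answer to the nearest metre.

Observed coordinate differences: Δφ = +0.00160°, Δλ = -0.00147°.
Converting to metres (1° lat = 111125 m, cos φ = 0.925130): observed ΔN = 177.8 m, observed ΔE = -151.1 m.
Subtracting the expected shift leaves a residual of 177.8 − (173.6) = 4.2 m north and -151.1 − (-122.5) = -28.6 m east.
Residual distance = √(4.2² + (-28.6)²) = 28.9 m.

29 m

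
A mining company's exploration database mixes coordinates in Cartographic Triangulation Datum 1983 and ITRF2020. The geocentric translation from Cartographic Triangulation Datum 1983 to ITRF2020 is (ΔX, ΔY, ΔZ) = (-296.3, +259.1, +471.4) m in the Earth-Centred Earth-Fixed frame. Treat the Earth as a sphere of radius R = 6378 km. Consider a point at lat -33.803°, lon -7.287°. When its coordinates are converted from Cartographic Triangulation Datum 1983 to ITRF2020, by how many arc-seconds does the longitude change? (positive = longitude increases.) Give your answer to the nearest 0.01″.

Δλ = 8.54″

sin φ = -0.556339, cos φ = 0.830955, sin λ = -0.126840, cos λ = 0.991923.
East component: ΔE = −sin λ·ΔX + cos λ·ΔY = −(-0.126840)(-296.3) + (0.991923)(259.1) = 219.42 m.
1° of latitude spans πR/180 = 111317 m; at latitude φ, 1° of longitude spans that × cos φ = 92499.5 m, so Δλ = 219.42 / 92499.5 × 3600 = 8.540″.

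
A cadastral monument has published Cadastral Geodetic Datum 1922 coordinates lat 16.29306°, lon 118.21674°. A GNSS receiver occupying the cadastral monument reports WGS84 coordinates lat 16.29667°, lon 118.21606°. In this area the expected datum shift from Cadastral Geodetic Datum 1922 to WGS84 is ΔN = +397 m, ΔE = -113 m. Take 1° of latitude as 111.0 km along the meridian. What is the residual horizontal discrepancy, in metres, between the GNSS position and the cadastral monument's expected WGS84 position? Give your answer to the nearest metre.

41 m

Observed coordinate differences: Δφ = +0.00361°, Δλ = -0.00068°.
Converting to metres (1° lat = 111000 m, cos φ = 0.959839): observed ΔN = 400.7 m, observed ΔE = -72.4 m.
Subtracting the expected shift leaves a residual of 400.7 − (397) = 3.7 m north and -72.4 − (-113) = 40.6 m east.
Residual distance = √(3.7² + 40.6²) = 40.7 m.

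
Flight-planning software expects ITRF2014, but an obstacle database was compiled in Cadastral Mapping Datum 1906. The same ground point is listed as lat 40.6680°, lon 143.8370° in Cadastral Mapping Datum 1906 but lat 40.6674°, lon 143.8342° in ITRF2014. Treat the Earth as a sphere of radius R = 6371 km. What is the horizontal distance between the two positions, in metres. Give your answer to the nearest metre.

245 m

Δφ = 40.6674° − 40.6680° = -0.0006°; Δλ = 143.8342° − 143.8370° = -0.0028°.
1° along a meridian = πR/180 = 111195 m.
ΔN = Δφ × 111195 = -66.7 m; ΔE = Δλ × 111195 × cos(40.6680°) = -0.0028 × 111195 × 0.758498 = -236.2 m.
Distance = √(ΔE² + ΔN²) = √((-236.2)² + (-66.7)²) = 245.4 m.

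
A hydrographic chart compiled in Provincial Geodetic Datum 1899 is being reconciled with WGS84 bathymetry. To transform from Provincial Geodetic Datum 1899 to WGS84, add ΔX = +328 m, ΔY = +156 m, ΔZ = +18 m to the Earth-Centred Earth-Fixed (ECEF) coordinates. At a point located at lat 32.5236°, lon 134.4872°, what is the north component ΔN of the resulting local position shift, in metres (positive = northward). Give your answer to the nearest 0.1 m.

The local north axis is (−sin φ cos λ, −sin φ sin λ, cos φ), giving ΔN = 123.576 − 59.836 + 15.177 = 78.92 m.

ΔN = 78.9 m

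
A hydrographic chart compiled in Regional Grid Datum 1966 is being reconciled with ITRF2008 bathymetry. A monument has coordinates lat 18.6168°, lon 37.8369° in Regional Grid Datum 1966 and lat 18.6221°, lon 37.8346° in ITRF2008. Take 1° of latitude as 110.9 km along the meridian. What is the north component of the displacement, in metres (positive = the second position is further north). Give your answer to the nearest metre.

ΔN = 588 m

Δφ = 18.6221° − 18.6168° = +0.0053°; Δλ = 37.8346° − 37.8369° = -0.0023°.
ΔN = Δφ × 110900 = 587.8 m; ΔE = Δλ × 110900 × cos(18.6168°) = -0.0023 × 110900 × 0.947675 = -241.7 m.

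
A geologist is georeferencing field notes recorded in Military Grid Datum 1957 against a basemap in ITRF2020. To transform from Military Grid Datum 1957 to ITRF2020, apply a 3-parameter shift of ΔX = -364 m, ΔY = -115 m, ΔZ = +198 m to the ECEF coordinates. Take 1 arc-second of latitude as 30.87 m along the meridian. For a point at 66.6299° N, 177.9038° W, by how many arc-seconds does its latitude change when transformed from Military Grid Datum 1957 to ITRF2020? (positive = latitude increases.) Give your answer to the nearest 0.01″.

sin φ = 0.917962, cos φ = 0.396669, sin λ = -0.036577, cos λ = -0.999331.
North component: ΔN = −sin φ cos λ·ΔX − sin φ sin λ·ΔY + cos φ·ΔZ = −(0.917962)(-0.999331)(-364) − (0.917962)(-0.036577)(-115) + (0.396669)(198) = -259.24 m.
1° of latitude spans 3600 × 30.87 = 111132 m, so Δφ = -259.24 / 111132 × 3600 = -8.398″.

Δφ = -8.40″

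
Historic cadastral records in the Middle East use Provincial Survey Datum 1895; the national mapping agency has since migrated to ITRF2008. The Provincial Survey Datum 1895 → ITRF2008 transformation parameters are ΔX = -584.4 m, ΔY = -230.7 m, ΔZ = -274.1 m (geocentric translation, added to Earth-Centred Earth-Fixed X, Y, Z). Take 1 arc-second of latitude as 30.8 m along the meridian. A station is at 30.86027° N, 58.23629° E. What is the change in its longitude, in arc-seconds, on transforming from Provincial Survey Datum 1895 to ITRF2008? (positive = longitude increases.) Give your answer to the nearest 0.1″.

Δλ = 14.2″

sin φ = 0.512946, cos φ = 0.858421, sin λ = 0.850226, cos λ = 0.526417.
East component: ΔE = −sin λ·ΔX + cos λ·ΔY = −(0.850226)(-584.4) + (0.526417)(-230.7) = 375.43 m.
1° of latitude spans 3600 × 30.80 = 110880 m; at latitude φ, 1° of longitude spans that × cos φ = 95181.7 m, so Δλ = 375.43 / 95181.7 × 3600 = 14.200″.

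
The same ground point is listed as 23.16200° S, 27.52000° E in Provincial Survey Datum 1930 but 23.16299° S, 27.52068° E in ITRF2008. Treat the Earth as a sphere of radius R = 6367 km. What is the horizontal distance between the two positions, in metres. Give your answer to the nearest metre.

Δφ = -23.16299° − -23.16200° = -0.00099°; Δλ = 27.52068° − 27.52000° = +0.00068°.
1° along a meridian = πR/180 = 111125 m.
ΔN = Δφ × 111125 = -110.0 m; ΔE = Δλ × 111125 × cos(-23.16200°) = +0.00068 × 111125 × 0.919396 = 69.5 m.
Distance = √(ΔE² + ΔN²) = √(69.5² + (-110.0)²) = 130.1 m.

130 m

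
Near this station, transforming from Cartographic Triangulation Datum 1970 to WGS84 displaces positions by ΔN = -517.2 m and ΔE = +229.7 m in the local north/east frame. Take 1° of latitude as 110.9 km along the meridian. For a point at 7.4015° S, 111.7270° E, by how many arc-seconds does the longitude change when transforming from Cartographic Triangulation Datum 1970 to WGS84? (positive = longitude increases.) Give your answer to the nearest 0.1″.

At latitude -7.4015°, cos φ = 0.991668.
1° of longitude at this latitude = 110.9 × cos φ = 109.98 km, so Δλ = 229.7 / 109976.0 = 0.0020886° = 7.519″.

Δλ = 7.5″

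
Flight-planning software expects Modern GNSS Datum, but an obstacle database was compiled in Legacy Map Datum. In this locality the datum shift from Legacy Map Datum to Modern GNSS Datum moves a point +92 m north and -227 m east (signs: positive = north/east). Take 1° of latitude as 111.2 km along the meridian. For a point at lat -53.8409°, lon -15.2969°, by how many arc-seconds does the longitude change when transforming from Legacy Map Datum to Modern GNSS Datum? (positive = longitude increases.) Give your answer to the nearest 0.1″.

Δλ = -12.5″

At latitude -53.8409°, cos φ = 0.590029.
1° of longitude at this latitude = 111.2 × cos φ = 65.61 km, so Δλ = -227.0 / 65611.3 = -0.0034598° = -12.455″.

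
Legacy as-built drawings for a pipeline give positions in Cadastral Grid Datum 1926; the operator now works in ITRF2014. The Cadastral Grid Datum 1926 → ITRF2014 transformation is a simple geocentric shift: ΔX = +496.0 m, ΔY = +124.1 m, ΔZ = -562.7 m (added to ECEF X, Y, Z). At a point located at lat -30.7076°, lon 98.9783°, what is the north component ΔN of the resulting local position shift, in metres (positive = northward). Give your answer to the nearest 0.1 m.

The local north axis is (−sin φ cos λ, −sin φ sin λ, cos φ), giving ΔN = -39.528 + 62.596 − 483.801 = -460.73 m.

ΔN = -460.7 m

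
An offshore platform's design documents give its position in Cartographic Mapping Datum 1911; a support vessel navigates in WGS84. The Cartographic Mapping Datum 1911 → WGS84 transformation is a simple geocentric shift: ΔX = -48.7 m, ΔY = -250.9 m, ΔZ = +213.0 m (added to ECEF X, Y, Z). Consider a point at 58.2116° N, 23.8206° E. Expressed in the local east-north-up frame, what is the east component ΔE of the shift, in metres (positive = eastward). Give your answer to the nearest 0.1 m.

The local east axis at (φ, λ) is (−sin λ, cos λ, 0), so ΔE = −sin(23.8206°)·(-48.7) + cos(23.8206°)·(-250.9) = -209.86 m.

ΔE = -209.9 m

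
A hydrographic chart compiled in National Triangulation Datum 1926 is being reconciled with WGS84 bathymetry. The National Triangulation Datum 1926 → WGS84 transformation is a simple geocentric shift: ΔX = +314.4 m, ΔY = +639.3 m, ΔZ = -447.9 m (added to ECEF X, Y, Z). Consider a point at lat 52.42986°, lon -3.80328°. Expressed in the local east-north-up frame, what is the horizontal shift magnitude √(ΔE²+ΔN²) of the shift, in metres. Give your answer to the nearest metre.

The local east axis at (φ, λ) is (−sin λ, cos λ, 0), so ΔE = −sin(-3.80328°)·314.4 + cos(-3.80328°)·639.3 = 658.75 m.
The local north axis is (−sin φ cos λ, −sin φ sin λ, cos φ), giving ΔN = -248.647 + 33.611 − 273.099 = -488.14 m.
Horizontal magnitude = √(ΔE² + ΔN²) = √(658.75² + (-488.14)²) = 819.89 m.

820 m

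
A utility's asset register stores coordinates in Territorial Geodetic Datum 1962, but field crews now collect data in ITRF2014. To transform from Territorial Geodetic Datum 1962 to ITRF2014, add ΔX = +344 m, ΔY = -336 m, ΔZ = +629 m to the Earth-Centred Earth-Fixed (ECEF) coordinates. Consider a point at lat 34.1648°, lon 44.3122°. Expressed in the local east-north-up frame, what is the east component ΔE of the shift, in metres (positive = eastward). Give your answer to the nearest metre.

At φ = 34.1648°, λ = 44.3122°: sin φ = 0.561575, cos φ = 0.827426, sin λ = 0.698568, cos λ = 0.715544.
ΔE = −sin λ·ΔX + cos λ·ΔY = −(0.698568)·(344) + (0.715544)·(-336) = -480.73 m.

ΔE = -481 m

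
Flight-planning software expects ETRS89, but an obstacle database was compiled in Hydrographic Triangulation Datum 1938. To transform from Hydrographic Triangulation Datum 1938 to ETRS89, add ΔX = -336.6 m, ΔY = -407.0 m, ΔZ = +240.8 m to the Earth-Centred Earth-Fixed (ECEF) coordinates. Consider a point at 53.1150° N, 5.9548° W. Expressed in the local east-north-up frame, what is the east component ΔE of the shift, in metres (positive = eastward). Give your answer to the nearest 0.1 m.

ΔE = -439.7 m

At φ = 53.1150°, λ = -5.9548°: sin φ = 0.799842, cos φ = 0.600211, sin λ = -0.103744, cos λ = 0.994604.
ΔE = −sin λ·ΔX + cos λ·ΔY = −(-0.103744)·(-336.6) + (0.994604)·(-407.0) = -439.72 m.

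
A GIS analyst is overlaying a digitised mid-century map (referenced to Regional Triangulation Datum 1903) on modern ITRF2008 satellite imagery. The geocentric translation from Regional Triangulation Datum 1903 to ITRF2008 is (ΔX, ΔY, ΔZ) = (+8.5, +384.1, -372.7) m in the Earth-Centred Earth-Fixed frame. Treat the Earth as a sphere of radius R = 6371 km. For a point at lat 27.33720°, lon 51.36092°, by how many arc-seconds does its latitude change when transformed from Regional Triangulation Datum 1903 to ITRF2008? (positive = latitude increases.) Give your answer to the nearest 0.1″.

sin φ = 0.459226, cos φ = 0.888319, sin λ = 0.781095, cos λ = 0.624413.
North component: ΔN = −sin φ cos λ·ΔX − sin φ sin λ·ΔY + cos φ·ΔZ = −(0.459226)(0.624413)(8.5) − (0.459226)(0.781095)(384.1) + (0.888319)(-372.7) = -471.29 m.
1° of latitude spans πR/180 = 111195 m, so Δφ = -471.29 / 111195 × 3600 = -15.258″.

Δφ = -15.3″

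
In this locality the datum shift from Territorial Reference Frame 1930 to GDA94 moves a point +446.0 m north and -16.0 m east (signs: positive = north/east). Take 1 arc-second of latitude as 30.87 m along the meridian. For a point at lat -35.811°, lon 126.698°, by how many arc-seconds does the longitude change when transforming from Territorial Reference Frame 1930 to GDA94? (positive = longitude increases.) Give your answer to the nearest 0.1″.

At latitude -35.811°, cos φ = 0.810952.
1″ of longitude at this latitude = 30.87 × cos φ = 25.0341 m, so Δλ = -16.0 / 25.0341 = -0.639″.

Δλ = -0.6″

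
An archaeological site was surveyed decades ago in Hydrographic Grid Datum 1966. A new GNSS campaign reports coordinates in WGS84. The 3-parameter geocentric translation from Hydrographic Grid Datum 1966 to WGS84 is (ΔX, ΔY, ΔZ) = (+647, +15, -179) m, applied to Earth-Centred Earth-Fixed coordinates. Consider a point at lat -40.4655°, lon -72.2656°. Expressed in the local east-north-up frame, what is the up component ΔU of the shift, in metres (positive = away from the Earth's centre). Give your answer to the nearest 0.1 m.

ΔU = 255.2 m

At φ = -40.4655°, λ = -72.2656°: sin φ = -0.648990, cos φ = 0.760797, sin λ = -0.952479, cos λ = 0.304605.
ΔU = cos φ cos λ·ΔX + cos φ sin λ·ΔY + sin φ·ΔZ = (0.760797)(0.304605)(647) + (0.760797)(-0.952479)(15) + (-0.648990)(-179) = 255.24 m.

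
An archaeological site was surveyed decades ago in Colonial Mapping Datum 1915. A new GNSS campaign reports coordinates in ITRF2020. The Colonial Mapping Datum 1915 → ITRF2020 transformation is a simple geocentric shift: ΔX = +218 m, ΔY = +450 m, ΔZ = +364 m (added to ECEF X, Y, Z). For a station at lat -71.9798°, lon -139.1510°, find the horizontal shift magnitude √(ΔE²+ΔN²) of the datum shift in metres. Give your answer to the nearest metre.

At φ = -71.9798°, λ = -139.1510°: sin φ = -0.950948, cos φ = 0.309352, sin λ = -0.654068, cos λ = -0.756436.
ΔE = −sin λ·ΔX + cos λ·ΔY = −(-0.654068)·(218) + (-0.756436)·(450) = -197.81 m.
ΔN = −sin φ cos λ·ΔX − sin φ sin λ·ΔY + cos φ·ΔZ = −(-0.950948)(-0.756436)(218) − (-0.950948)(-0.654068)(450) + (0.309352)(364) = -324.10 m.
Horizontal magnitude = √(ΔE² + ΔN²) = √((-197.81)² + (-324.10)²) = 379.70 m.

380 m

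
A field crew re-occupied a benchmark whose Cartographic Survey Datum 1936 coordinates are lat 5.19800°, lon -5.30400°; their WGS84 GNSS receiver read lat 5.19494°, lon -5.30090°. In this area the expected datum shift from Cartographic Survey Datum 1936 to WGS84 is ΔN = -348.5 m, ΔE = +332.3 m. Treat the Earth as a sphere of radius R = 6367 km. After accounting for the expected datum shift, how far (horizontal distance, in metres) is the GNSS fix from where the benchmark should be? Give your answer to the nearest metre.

14 m

Observed coordinate differences: Δφ = -0.00306°, Δλ = +0.00310°.
Converting to metres (1° lat = 111125 m, cos φ = 0.995888): observed ΔN = -340.0 m, observed ΔE = 343.1 m.
Subtracting the expected shift leaves a residual of -340.0 − (-348.5) = 8.5 m north and 343.1 − (332.3) = 10.8 m east.
Residual distance = √(8.5² + 10.8²) = 13.7 m.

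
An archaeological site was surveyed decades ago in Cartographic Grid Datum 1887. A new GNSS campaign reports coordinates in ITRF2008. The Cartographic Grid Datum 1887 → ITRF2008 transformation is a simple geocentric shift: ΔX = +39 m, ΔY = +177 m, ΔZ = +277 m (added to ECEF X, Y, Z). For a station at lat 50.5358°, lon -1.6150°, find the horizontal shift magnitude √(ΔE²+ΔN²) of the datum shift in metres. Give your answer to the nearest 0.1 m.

The local east axis at (φ, λ) is (−sin λ, cos λ, 0), so ΔE = −sin(-1.6150°)·39 + cos(-1.6150°)·177 = 178.03 m.
The local north axis is (−sin φ cos λ, −sin φ sin λ, cos φ), giving ΔN = -30.097 + 3.851 + 176.060 = 149.81 m.
Horizontal magnitude = √(ΔE² + ΔN²) = √(178.03² + 149.81²) = 232.68 m.

232.7 m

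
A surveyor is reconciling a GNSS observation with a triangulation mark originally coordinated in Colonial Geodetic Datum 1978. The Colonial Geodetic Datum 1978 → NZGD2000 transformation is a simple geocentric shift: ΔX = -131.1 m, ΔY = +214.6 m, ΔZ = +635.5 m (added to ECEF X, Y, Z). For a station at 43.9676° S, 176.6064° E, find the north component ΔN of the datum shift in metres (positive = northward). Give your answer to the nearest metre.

At φ = -43.9676°, λ = 176.6064°: sin φ = -0.694251, cos φ = 0.719733, sin λ = 0.059195, cos λ = -0.998246.
ΔN = −sin φ cos λ·ΔX − sin φ sin λ·ΔY + cos φ·ΔZ = −(-0.694251)(-0.998246)(-131.1) − (-0.694251)(0.059195)(214.6) + (0.719733)(635.5) = 557.07 m.

ΔN = 557 m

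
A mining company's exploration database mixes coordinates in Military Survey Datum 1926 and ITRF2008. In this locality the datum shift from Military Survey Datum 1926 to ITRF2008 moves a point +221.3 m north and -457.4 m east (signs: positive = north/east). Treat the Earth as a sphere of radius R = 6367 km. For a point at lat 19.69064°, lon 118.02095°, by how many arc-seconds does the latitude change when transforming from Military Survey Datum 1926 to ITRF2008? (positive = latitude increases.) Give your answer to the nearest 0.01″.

On a sphere of radius R, 1 rad of latitude = R, so Δφ = ΔN / R = 221.3 / 6367000 = 3.4757e-05 rad = 7.169″.

Δφ = 7.17″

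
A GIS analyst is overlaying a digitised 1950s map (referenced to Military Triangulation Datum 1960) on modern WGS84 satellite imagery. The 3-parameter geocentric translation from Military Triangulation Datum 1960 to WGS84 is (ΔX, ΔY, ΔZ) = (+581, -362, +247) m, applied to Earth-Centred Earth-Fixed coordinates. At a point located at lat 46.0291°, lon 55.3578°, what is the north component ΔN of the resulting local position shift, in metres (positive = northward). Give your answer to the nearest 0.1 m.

ΔN = 148.1 m

At φ = 46.0291°, λ = 55.3578°: sin φ = 0.719693, cos φ = 0.694293, sin λ = 0.822718, cos λ = 0.568450.
ΔN = −sin φ cos λ·ΔX − sin φ sin λ·ΔY + cos φ·ΔZ = −(0.719693)(0.568450)(581) − (0.719693)(0.822718)(-362) + (0.694293)(247) = 148.14 m.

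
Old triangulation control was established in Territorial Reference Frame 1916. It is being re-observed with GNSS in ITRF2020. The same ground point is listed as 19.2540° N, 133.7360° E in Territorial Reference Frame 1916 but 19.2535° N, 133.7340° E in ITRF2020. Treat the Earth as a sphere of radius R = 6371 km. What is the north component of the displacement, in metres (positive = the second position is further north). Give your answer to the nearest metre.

Δφ = 19.2535° − 19.2540° = -0.0005°; Δλ = 133.7340° − 133.7360° = -0.0020°.
1° along a meridian = πR/180 = 111195 m.
ΔN = Δφ × 111195 = -55.6 m; ΔE = Δλ × 111195 × cos(19.2540°) = -0.0020 × 111195 × 0.944066 = -210.0 m.

ΔN = -56 m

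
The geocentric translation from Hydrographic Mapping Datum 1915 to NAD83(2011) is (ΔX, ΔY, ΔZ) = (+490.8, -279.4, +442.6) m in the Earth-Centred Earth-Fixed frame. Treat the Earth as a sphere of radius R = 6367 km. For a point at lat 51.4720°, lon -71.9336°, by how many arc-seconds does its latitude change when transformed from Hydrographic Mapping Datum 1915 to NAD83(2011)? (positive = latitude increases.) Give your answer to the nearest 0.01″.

Δφ = -1.66″

sin φ = 0.782304, cos φ = 0.622897, sin λ = -0.950698, cos λ = 0.310119.
North component: ΔN = −sin φ cos λ·ΔX − sin φ sin λ·ΔY + cos φ·ΔZ = −(0.782304)(0.310119)(490.8) − (0.782304)(-0.950698)(-279.4) + (0.622897)(442.6) = -51.18 m.
1° of latitude spans πR/180 = 111125 m, so Δφ = -51.18 / 111125 × 3600 = -1.658″.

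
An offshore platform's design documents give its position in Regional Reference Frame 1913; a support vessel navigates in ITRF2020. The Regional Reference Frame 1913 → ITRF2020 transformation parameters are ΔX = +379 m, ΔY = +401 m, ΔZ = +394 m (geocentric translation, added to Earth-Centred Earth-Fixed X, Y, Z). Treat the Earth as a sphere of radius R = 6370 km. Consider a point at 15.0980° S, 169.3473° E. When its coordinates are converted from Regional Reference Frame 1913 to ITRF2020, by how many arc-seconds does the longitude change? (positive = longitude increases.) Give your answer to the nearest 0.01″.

sin φ = -0.260471, cos φ = 0.965482, sin λ = 0.184855, cos λ = -0.982766.
East component: ΔE = −sin λ·ΔX + cos λ·ΔY = −(0.184855)(379) + (-0.982766)(401) = -464.15 m.
1° of latitude spans πR/180 = 111177 m; at latitude φ, 1° of longitude spans that × cos φ = 107339.8 m, so Δλ = -464.15 / 107339.8 × 3600 = -15.567″.

Δλ = -15.57″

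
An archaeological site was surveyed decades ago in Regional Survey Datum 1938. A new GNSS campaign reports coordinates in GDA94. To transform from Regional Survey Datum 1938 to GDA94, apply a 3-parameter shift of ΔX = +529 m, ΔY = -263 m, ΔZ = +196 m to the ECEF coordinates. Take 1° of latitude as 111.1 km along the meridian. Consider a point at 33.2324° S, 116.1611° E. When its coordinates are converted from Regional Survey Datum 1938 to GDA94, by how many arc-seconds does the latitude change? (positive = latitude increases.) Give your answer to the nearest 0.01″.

sin φ = -0.548036, cos φ = 0.836455, sin λ = 0.897558, cos λ = -0.440897.
North component: ΔN = −sin φ cos λ·ΔX − sin φ sin λ·ΔY + cos φ·ΔZ = −(-0.548036)(-0.440897)(529) − (-0.548036)(0.897558)(-263) + (0.836455)(196) = -93.24 m.
1° of latitude spans 111100 m, so Δφ = -93.24 / 111100 × 3600 = -3.021″.

Δφ = -3.02″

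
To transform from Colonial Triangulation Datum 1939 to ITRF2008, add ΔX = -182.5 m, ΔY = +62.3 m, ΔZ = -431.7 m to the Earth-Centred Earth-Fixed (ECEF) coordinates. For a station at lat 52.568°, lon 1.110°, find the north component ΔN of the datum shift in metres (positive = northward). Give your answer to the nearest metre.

The local north axis is (−sin φ cos λ, −sin φ sin λ, cos φ), giving ΔN = 144.892 − 0.958 − 262.396 = -118.46 m.

ΔN = -118 m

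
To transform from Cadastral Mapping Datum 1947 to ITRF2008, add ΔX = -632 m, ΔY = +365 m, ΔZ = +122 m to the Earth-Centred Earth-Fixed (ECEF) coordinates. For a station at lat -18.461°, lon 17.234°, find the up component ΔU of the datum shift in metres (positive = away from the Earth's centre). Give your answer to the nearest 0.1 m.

ΔU = -508.6 m

The local up (radial) axis is (cos φ cos λ, cos φ sin λ, sin φ), giving ΔU = -572.562 + 102.575 − 38.632 = -508.62 m.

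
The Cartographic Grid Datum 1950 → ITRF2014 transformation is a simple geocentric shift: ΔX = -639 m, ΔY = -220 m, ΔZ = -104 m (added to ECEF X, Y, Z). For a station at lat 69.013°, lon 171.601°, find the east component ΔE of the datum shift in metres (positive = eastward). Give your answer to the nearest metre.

The local east axis at (φ, λ) is (−sin λ, cos λ, 0), so ΔE = −sin(171.601°)·(-639) + cos(171.601°)·(-220) = 310.98 m.

ΔE = 311 m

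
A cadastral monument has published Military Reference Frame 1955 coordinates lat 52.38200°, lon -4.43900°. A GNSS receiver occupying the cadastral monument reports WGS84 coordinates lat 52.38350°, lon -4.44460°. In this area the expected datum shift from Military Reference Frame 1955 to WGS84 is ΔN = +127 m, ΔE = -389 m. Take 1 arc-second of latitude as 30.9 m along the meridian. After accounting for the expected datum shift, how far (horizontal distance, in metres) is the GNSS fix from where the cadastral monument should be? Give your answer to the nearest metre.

Observed coordinate differences: Δφ = +0.00150°, Δλ = -0.00560°.
Converting to metres (1° lat = 111240 m, cos φ = 0.610394): observed ΔN = 166.9 m, observed ΔE = -380.2 m.
Subtracting the expected shift leaves a residual of 166.9 − (127) = 39.9 m north and -380.2 − (-389) = 8.8 m east.
Residual distance = √(39.9² + 8.8²) = 40.8 m.

41 m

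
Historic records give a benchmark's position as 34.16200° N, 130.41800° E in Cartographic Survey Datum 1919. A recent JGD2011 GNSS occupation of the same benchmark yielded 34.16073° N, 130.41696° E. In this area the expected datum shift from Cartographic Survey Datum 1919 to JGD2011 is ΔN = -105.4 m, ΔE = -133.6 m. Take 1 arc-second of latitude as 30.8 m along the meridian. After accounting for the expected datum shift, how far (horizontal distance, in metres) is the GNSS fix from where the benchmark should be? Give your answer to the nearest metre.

52 m

Observed coordinate differences: Δφ = -0.00127°, Δλ = -0.00104°.
Converting to metres (1° lat = 110880 m, cos φ = 0.827453): observed ΔN = -140.8 m, observed ΔE = -95.4 m.
Subtracting the expected shift leaves a residual of -140.8 − (-105.4) = -35.4 m north and -95.4 − (-133.6) = 38.2 m east.
Residual distance = √((-35.4)² + 38.2²) = 52.1 m.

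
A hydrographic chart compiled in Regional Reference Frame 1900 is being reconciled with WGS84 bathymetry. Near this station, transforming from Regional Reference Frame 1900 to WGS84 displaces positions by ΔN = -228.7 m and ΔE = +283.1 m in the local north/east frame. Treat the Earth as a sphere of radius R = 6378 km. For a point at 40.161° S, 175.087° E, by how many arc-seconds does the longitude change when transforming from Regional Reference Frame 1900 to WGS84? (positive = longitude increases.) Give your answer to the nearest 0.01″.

Δλ = 11.98″

At latitude -40.161°, cos φ = 0.764235.
One radian of longitude at latitude φ spans R cos φ, so Δλ = ΔE / (R cos φ) = 283.1 / (6378000 × 0.764235) = 5.8080e-05 rad = 11.980″.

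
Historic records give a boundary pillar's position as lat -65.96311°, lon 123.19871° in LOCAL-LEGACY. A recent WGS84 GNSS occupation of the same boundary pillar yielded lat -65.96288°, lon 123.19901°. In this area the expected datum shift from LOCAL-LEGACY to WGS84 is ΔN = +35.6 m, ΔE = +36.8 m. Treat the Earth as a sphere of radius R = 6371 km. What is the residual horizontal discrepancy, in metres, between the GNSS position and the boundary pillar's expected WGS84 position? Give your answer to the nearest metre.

25 m

Observed coordinate differences: Δφ = +0.00023°, Δλ = +0.00030°.
Converting to metres (1° lat = 111195 m, cos φ = 0.407325): observed ΔN = 25.6 m, observed ΔE = 13.6 m.
Subtracting the expected shift leaves a residual of 25.6 − (35.6) = -10.0 m north and 13.6 − (36.8) = -23.2 m east.
Residual distance = √((-10.0)² + (-23.2)²) = 25.3 m.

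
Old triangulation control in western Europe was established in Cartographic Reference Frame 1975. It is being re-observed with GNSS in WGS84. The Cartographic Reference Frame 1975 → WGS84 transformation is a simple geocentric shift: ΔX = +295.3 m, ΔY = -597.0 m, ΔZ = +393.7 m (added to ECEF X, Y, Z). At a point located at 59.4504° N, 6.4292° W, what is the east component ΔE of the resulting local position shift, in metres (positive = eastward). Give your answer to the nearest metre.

ΔE = -560 m

At φ = 59.4504°, λ = -6.4292°: sin φ = 0.861189, cos φ = 0.508284, sin λ = -0.111975, cos λ = 0.993711.
ΔE = −sin λ·ΔX + cos λ·ΔY = −(-0.111975)·(295.3) + (0.993711)·(-597.0) = -560.18 m.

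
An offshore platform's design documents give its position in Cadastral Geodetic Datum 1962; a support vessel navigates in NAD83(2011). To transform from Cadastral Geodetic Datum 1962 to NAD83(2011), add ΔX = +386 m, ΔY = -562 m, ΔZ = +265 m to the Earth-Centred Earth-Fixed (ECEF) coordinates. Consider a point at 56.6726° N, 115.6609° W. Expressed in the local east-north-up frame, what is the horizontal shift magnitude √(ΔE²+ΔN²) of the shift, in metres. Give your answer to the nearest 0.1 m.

607.2 m

At φ = 56.6726°, λ = -115.6609°: sin φ = 0.835545, cos φ = 0.549422, sin λ = -0.901373, cos λ = -0.433044.
ΔE = −sin λ·ΔX + cos λ·ΔY = −(-0.901373)·(386) + (-0.433044)·(-562) = 591.30 m.
ΔN = −sin φ cos λ·ΔX − sin φ sin λ·ΔY + cos φ·ΔZ = −(0.835545)(-0.433044)(386) − (0.835545)(-0.901373)(-562) + (0.549422)(265) = -138.00 m.
Horizontal magnitude = √(ΔE² + ΔN²) = √(591.30² + (-138.00)²) = 607.19 m.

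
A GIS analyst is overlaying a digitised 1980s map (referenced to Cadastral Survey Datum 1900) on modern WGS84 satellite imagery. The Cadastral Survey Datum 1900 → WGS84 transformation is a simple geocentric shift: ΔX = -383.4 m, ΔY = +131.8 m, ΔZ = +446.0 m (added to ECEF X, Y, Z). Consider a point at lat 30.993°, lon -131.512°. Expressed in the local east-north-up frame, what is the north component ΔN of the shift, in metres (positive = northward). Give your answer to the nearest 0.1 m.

The local north axis is (−sin φ cos λ, −sin φ sin λ, cos φ), giving ΔN = -130.849 + 50.821 + 382.325 = 302.30 m.

ΔN = 302.3 m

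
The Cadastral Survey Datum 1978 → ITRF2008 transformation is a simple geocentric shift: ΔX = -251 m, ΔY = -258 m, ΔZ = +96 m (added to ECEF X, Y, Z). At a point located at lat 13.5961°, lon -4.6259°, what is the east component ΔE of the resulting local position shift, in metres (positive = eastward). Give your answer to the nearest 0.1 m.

ΔE = -277.4 m

At φ = 13.5961°, λ = -4.6259°: sin φ = 0.235076, cos φ = 0.971977, sin λ = -0.080650, cos λ = 0.996743.
ΔE = −sin λ·ΔX + cos λ·ΔY = −(-0.080650)·(-251) + (0.996743)·(-258) = -277.40 m.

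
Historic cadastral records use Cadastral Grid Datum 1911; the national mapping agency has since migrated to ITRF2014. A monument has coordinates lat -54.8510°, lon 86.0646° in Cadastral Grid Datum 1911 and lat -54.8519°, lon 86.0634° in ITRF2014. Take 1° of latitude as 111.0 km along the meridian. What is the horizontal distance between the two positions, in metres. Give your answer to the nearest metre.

126 m

Δφ = -54.8519° − -54.8510° = -0.0009°; Δλ = 86.0634° − 86.0646° = -0.0012°.
ΔN = Δφ × 111000 = -99.9 m; ΔE = Δλ × 111000 × cos(-54.8510°) = -0.0012 × 111000 × 0.575705 = -76.7 m.
Distance = √(ΔE² + ΔN²) = √((-76.7)² + (-99.9)²) = 125.9 m.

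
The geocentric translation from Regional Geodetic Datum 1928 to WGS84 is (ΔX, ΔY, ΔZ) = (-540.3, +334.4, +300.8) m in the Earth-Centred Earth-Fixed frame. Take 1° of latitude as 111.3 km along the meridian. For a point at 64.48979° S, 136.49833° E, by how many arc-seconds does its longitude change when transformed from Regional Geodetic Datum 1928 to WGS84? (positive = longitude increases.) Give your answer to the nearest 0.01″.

sin φ = -0.902509, cos φ = 0.430672, sin λ = 0.688376, cos λ = -0.725354.
East component: ΔE = −sin λ·ΔX + cos λ·ΔY = −(0.688376)(-540.3) + (-0.725354)(334.4) = 129.37 m.
1° of latitude spans 111300 m; at latitude φ, 1° of longitude spans that × cos φ = 47933.8 m, so Δλ = 129.37 / 47933.8 × 3600 = 9.716″.

Δλ = 9.72″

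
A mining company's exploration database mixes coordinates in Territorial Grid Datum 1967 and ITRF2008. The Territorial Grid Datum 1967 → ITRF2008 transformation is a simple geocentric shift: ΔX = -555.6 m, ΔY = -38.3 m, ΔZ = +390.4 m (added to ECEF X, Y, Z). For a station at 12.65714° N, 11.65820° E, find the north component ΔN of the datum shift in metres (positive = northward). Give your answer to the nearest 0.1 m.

The local north axis is (−sin φ cos λ, −sin φ sin λ, cos φ), giving ΔN = 119.230 + 1.696 + 380.913 = 501.84 m.

ΔN = 501.8 m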